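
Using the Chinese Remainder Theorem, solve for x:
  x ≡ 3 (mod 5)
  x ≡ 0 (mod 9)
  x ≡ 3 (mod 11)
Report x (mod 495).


Moduli 5, 9, 11 are pairwise coprime; by CRT there is a unique solution modulo M = 5 · 9 · 11 = 495.
Solve pairwise, accumulating the modulus:
  Start with x ≡ 3 (mod 5).
  Combine with x ≡ 0 (mod 9): since gcd(5, 9) = 1, we get a unique residue mod 45.
    Write x = 3 + 5·t and substitute into x ≡ 0 (mod 9): 5·t ≡ 0 − 3 = -3 (mod 9).
    Reduce coefficients mod 9: 5·t ≡ 6 (mod 9).
    The inverse of 5 mod 9 is 2 (since 5·2 = 10 = 1·9 + 1), so t ≡ 2·6 = 12 ≡ 3 (mod 9).
    Then x = 3 + 5·3 = 18, valid modulo lcm(5, 9) = 45: x ≡ 18 (mod 45).
  Combine with x ≡ 3 (mod 11): since gcd(45, 11) = 1, we get a unique residue mod 495.
    Write x = 18 + 45·t and substitute into x ≡ 3 (mod 11): 45·t ≡ 3 − 18 = -15 (mod 11).
    Reduce coefficients mod 11: 1·t ≡ 7 (mod 11).
    So t ≡ 7 (mod 11).
    Then x = 18 + 45·7 = 333, valid modulo lcm(45, 11) = 495: x ≡ 333 (mod 495).
Verify: 333 mod 5 = 3 ✓, 333 mod 9 = 0 ✓, 333 mod 11 = 3 ✓.

x ≡ 333 (mod 495).


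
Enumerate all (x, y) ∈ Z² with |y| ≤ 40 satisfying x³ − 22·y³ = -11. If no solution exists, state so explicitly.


The equation is x³ - 22y³ = -11. For fixed y, x³ = 22·y³ − 11, so a solution requires the RHS to be a perfect cube.
Strategy: iterate y from -40 to 40, compute RHS = 22·y³ − 11, and check whether it is a (positive or negative) perfect cube.
Check small values of y:
  y = 0: RHS = -11 is not a perfect cube.
  y = 1: RHS = 11 is not a perfect cube.
  y = -1: RHS = -33 is not a perfect cube.
  y = 2: RHS = 165 is not a perfect cube.
  y = -2: RHS = -187 is not a perfect cube.
  y = 3: RHS = 583 is not a perfect cube.
  y = -3: RHS = -605 is not a perfect cube.
Continuing the search up to |y| = 40 finds no solutions either.
No (x, y) in the scanned range satisfies the equation.

No integer solutions with |y| ≤ 40.


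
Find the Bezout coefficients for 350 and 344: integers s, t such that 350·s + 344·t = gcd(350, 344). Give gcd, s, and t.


Euclidean algorithm on (350, 344) — divide until remainder is 0:
  350 = 1 · 344 + 6
  344 = 57 · 6 + 2
  6 = 3 · 2 + 0
gcd(350, 344) = 2.
Track Bezout coefficients alongside the remainders: start with r₀ = 350 = a·1 + b·0 (s = 1, t = 0) and r₁ = 344 = a·0 + b·1 (s = 0, t = 1); each new remainder r_{k+1} = r_{k-1} − q_k·r_k inherits s_{k+1} = s_{k-1} − q_k·s_k, t_{k+1} = t_{k-1} − q_k·t_k, so r_k = a·s_k + b·t_k at every step:
  q = 1: r = 6, s = 1 − 1·0 = 1, t = 0 − 1·1 = -1  (check: 350·1 + 344·(-1) = 6)
  q = 57: r = 2, s = 0 − 57·1 = -57, t = 1 − 57·(-1) = 58  (check: 350·(-57) + 344·58 = 2)
The row with r = 2 (the gcd) gives the Bezout coefficients s = -57, t = 58.
Result: 350 · (-57) + 344 · (58) = 2.

gcd(350, 344) = 2; s = -57, t = 58 (check: 350·(-57) + 344·58 = 2).


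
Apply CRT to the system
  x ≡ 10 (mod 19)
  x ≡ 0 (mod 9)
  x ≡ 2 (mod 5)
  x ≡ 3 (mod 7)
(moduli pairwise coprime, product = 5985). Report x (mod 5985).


Product of moduli M = 19 · 9 · 5 · 7 = 5985.
Merge one congruence at a time:
  Start: x ≡ 10 (mod 19).
  Combine with x ≡ 0 (mod 9); new modulus lcm = 171.
    Write x = 10 + 19·t and substitute into x ≡ 0 (mod 9): 19·t ≡ 0 − 10 = -10 (mod 9).
    Reduce coefficients mod 9: 1·t ≡ 8 (mod 9).
    So t ≡ 8 (mod 9).
    Then x = 10 + 19·8 = 162, valid modulo lcm(19, 9) = 171: x ≡ 162 (mod 171).
  Combine with x ≡ 2 (mod 5); new modulus lcm = 855.
    Write x = 162 + 171·t and substitute into x ≡ 2 (mod 5): 171·t ≡ 2 − 162 = -160 (mod 5).
    Reduce coefficients mod 5: 1·t ≡ 0 (mod 5).
    So t ≡ 0 (mod 5).
    Then x = 162 + 171·0 = 162, valid modulo lcm(171, 5) = 855: x ≡ 162 (mod 855).
  Combine with x ≡ 3 (mod 7); new modulus lcm = 5985.
    Write x = 162 + 855·t and substitute into x ≡ 3 (mod 7): 855·t ≡ 3 − 162 = -159 (mod 7).
    Reduce coefficients mod 7: 1·t ≡ 2 (mod 7).
    So t ≡ 2 (mod 7).
    Then x = 162 + 855·2 = 1872, valid modulo lcm(855, 7) = 5985: x ≡ 1872 (mod 5985).
Verify against each original: 1872 mod 19 = 10, 1872 mod 9 = 0, 1872 mod 5 = 2, 1872 mod 7 = 3.

x ≡ 1872 (mod 5985).


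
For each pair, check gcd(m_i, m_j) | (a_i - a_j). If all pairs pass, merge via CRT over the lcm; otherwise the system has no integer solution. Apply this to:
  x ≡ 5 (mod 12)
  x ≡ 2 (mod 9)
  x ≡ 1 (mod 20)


Moduli 12, 9, 20 are not pairwise coprime, so CRT works modulo lcm(m_i) when all pairwise compatibility conditions hold.
Pairwise compatibility: gcd(m_i, m_j) must divide a_i - a_j for every pair.
Merge one congruence at a time:
  Start: x ≡ 5 (mod 12).
  Combine with x ≡ 2 (mod 9): gcd(12, 9) = 3; 2 - 5 = -3, which IS divisible by 3, so compatible.
    Write x = 5 + 12·t and substitute into x ≡ 2 (mod 9): 12·t ≡ 2 − 5 = -3 (mod 9).
    Divide the congruence (and modulus) by g = 3: 4·t ≡ -1 (mod 3).
    Reduce coefficients mod 3: 1·t ≡ 2 (mod 3).
    So t ≡ 2 (mod 3).
    Then x = 5 + 12·2 = 29, valid modulo lcm(12, 9) = 36: x ≡ 29 (mod 36).
  Combine with x ≡ 1 (mod 20): gcd(36, 20) = 4; 1 - 29 = -28, which IS divisible by 4, so compatible.
    Write x = 29 + 36·t and substitute into x ≡ 1 (mod 20): 36·t ≡ 1 − 29 = -28 (mod 20).
    Divide the congruence (and modulus) by g = 4: 9·t ≡ -7 (mod 5).
    Reduce coefficients mod 5: 4·t ≡ 3 (mod 5).
    The inverse of 4 mod 5 is 4 (since 4·4 = 16 = 3·5 + 1), so t ≡ 4·3 = 12 ≡ 2 (mod 5).
    Then x = 29 + 36·2 = 101, valid modulo lcm(36, 20) = 180: x ≡ 101 (mod 180).
Verify: 101 mod 12 = 5, 101 mod 9 = 2, 101 mod 20 = 1.

x ≡ 101 (mod 180).


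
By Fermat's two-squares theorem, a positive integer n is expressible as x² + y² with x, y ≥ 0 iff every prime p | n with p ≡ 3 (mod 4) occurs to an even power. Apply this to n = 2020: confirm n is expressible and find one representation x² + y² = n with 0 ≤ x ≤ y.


Step 1: Factor n = 2020 = 2^2 · 5 · 101.
Step 2: Check the mod-4 condition on each prime factor: 2 = 2 (special); 5 ≡ 1 (mod 4), exponent 1; 101 ≡ 1 (mod 4), exponent 1.
All primes ≡ 3 (mod 4) appear to even exponent (or don't appear), so by the two-squares theorem n IS expressible as a sum of two squares.
Step 3: Build a representation. Group n = k² · m with k = 2 and m = 5 · 101 = 505 (a product of primes ≡ 1 (mod 4)); a representation of m scales to one of n via (k·x)² + (k·y)² = k²(x² + y²). Each prime p ≡ 1 (mod 4) is itself a sum of two squares; find a² by testing p − a² for a perfect square:
  5: 5 − 1² = 4 = 2² ⇒ 5 = 1² + 2².
  101: 101 − 1² = 100 = 10² ⇒ 101 = 1² + 10².
  Combine using the Brahmagupta–Fibonacci identity (a² + b²)(c² + d²) = (ac − bd)² + (ad + bc)² = (ac + bd)² + (ad − bc)²:
  5 · 101 = 505: from (1² + 2²)(1² + 10²), take (1·1 − 2·10, 1·10 + 2·1) = (1 − 20, 10 + 2) = (-19, 12); dropping signs (only squares matter) gives (19, 12); check 19² + 12² = 361 + 144 = 505 ✓.
  Scale by k = 2: (2·19, 2·12) = (38, 24).
Step 4: Order so x ≤ y and verify: 24² + 38² = 576 + 1444 = 2020 = n. ✓

n = 2020 = 24² + 38² (one valid representation with x ≤ y).


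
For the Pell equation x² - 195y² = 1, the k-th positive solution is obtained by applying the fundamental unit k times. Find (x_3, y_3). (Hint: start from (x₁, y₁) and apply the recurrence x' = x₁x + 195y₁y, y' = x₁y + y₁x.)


Step 1: Find the fundamental solution (x₁, y₁) of x² - 195y² = 1.
  Expand √195 as a continued fraction. a₀ = ⌊√195⌋ = 13; iterate m_{k+1} = d_k·a_k − m_k, d_{k+1} = (195 − m_{k+1}²)/d_k, a_{k+1} = ⌊(a₀ + m_{k+1})/d_{k+1}⌋ (starting m₀ = 0, d₀ = 1), with convergents p_k = a_k·p_{k-1} + p_{k-2}, q_k = a_k·q_{k-1} + q_{k-2} (p₋₁ = 1, q₋₁ = 0):
  k = 0: a₀ = 13; p₀/q₀ = 13/1; p₀² − 195·q₀² = 169 − 195 = -26.
  k = 1: m = 13, d = 26, a = ⌊(13 + 13)/26⌋ = 1; p/q = (1·13 + 1)/(1·1 + 0) = 14/1; p² − 195·q² = 196 − 195 = 1.
  The first convergent with p² − 195·q² = 1 gives the fundamental solution (x₁, y₁) = (14, 1).
Step 2: Apply the recurrence (x_{n+1}, y_{n+1}) = (x₁x_n + 195y₁y_n, x₁y_n + y₁x_n) repeatedly.
  From (x_1, y_1) = (14, 1): x_2 = 14·14 + 195·1·1 = 391; y_2 = 14·1 + 1·14 = 28.
  From (x_2, y_2) = (391, 28): x_3 = 14·391 + 195·1·28 = 10934; y_3 = 14·28 + 1·391 = 783.
Step 3: Verify x_3² - 195·y_3² = 119552356 - 119552355 = 1 (should be 1). ✓

(x_1, y_1) = (14, 1); (x_3, y_3) = (10934, 783).


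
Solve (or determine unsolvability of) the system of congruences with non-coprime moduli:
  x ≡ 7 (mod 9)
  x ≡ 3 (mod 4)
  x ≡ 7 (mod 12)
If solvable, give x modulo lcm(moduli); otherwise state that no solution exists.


Moduli 9, 4, 12 are not pairwise coprime, so CRT works modulo lcm(m_i) when all pairwise compatibility conditions hold.
Pairwise compatibility: gcd(m_i, m_j) must divide a_i - a_j for every pair.
Merge one congruence at a time:
  Start: x ≡ 7 (mod 9).
  Combine with x ≡ 3 (mod 4): gcd(9, 4) = 1; 3 - 7 = -4, which IS divisible by 1, so compatible.
    Write x = 7 + 9·t and substitute into x ≡ 3 (mod 4): 9·t ≡ 3 − 7 = -4 (mod 4).
    Reduce coefficients mod 4: 1·t ≡ 0 (mod 4).
    So t ≡ 0 (mod 4).
    Then x = 7 + 9·0 = 7, valid modulo lcm(9, 4) = 36: x ≡ 7 (mod 36).
  Combine with x ≡ 7 (mod 12): gcd(36, 12) = 12; 7 - 7 = 0, which IS divisible by 12, so compatible.
    Write x = 7 + 36·t and substitute into x ≡ 7 (mod 12): 36·t ≡ 7 − 7 = 0 (mod 12).
    Divide the congruence (and modulus) by g = 12: 3·t ≡ 0 (mod 1).
    Modulo 1 every t works; take t = 0.
    Then x = 7 + 36·0 = 7, valid modulo lcm(36, 12) = 36: x ≡ 7 (mod 36).
Verify: 7 mod 9 = 7, 7 mod 4 = 3, 7 mod 12 = 7.

x ≡ 7 (mod 36).


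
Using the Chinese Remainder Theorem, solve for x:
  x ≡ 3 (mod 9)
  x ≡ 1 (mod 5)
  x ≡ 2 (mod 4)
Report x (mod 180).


Moduli 9, 5, 4 are pairwise coprime; by CRT there is a unique solution modulo M = 9 · 5 · 4 = 180.
Solve pairwise, accumulating the modulus:
  Start with x ≡ 3 (mod 9).
  Combine with x ≡ 1 (mod 5): since gcd(9, 5) = 1, we get a unique residue mod 45.
    Write x = 3 + 9·t and substitute into x ≡ 1 (mod 5): 9·t ≡ 1 − 3 = -2 (mod 5).
    Reduce coefficients mod 5: 4·t ≡ 3 (mod 5).
    The inverse of 4 mod 5 is 4 (since 4·4 = 16 = 3·5 + 1), so t ≡ 4·3 = 12 ≡ 2 (mod 5).
    Then x = 3 + 9·2 = 21, valid modulo lcm(9, 5) = 45: x ≡ 21 (mod 45).
  Combine with x ≡ 2 (mod 4): since gcd(45, 4) = 1, we get a unique residue mod 180.
    Write x = 21 + 45·t and substitute into x ≡ 2 (mod 4): 45·t ≡ 2 − 21 = -19 (mod 4).
    Reduce coefficients mod 4: 1·t ≡ 1 (mod 4).
    So t ≡ 1 (mod 4).
    Then x = 21 + 45·1 = 66, valid modulo lcm(45, 4) = 180: x ≡ 66 (mod 180).
Verify: 66 mod 9 = 3 ✓, 66 mod 5 = 1 ✓, 66 mod 4 = 2 ✓.

x ≡ 66 (mod 180).


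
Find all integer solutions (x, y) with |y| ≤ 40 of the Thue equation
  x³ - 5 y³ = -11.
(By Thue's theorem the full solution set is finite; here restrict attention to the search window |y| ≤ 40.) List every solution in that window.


The equation is x³ - 5y³ = -11. For fixed y, x³ = 5·y³ − 11, so a solution requires the RHS to be a perfect cube.
Strategy: iterate y from -40 to 40, compute RHS = 5·y³ − 11, and check whether it is a (positive or negative) perfect cube.
Check small values of y:
  y = 0: RHS = -11 is not a perfect cube.
  y = 1: RHS = -6 is not a perfect cube.
  y = -1: RHS = -16 is not a perfect cube.
  y = 2: RHS = 29 is not a perfect cube.
  y = -2: RHS = -51 is not a perfect cube.
  y = 3: RHS = 124 is not a perfect cube.
  y = -3: RHS = -146 is not a perfect cube.
Continuing the search up to |y| = 40 finds no solutions either.
No (x, y) in the scanned range satisfies the equation.

No integer solutions with |y| ≤ 40.


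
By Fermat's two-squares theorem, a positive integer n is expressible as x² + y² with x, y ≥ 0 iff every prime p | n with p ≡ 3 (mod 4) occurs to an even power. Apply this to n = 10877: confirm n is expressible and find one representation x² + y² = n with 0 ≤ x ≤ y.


Step 1: Factor n = 10877 = 73 · 149.
Step 2: Check the mod-4 condition on each prime factor: 73 ≡ 1 (mod 4), exponent 1; 149 ≡ 1 (mod 4), exponent 1.
All primes ≡ 3 (mod 4) appear to even exponent (or don't appear), so by the two-squares theorem n IS expressible as a sum of two squares.
Step 3: Build a representation. Here n = 73 · 149 is a product of primes ≡ 1 (mod 4). Each prime p ≡ 1 (mod 4) is itself a sum of two squares; find a² by testing p − a² for a perfect square:
  73: 73 − 1² = 72, 73 − 2² = 69, 73 − 3² = 64 = 8² ⇒ 73 = 3² + 8².
  149: 149 − 1² = 148, 149 − 2² = 145, 149 − 3² = 140, 149 − 4² = 133, 149 − 5² = 124, 149 − 6² = 113, 149 − 7² = 100 = 10² ⇒ 149 = 7² + 10².
  Combine using the Brahmagupta–Fibonacci identity (a² + b²)(c² + d²) = (ac − bd)² + (ad + bc)² = (ac + bd)² + (ad − bc)²:
  73 · 149 = 10877: from (3² + 8²)(7² + 10²), take (3·7 − 8·10, 3·10 + 8·7) = (21 − 80, 30 + 56) = (-59, 86); dropping signs (only squares matter) gives (59, 86); check 59² + 86² = 3481 + 7396 = 10877 ✓.
Step 4: Order so x ≤ y and verify: 59² + 86² = 3481 + 7396 = 10877 = n. ✓

n = 10877 = 59² + 86² (one valid representation with x ≤ y).


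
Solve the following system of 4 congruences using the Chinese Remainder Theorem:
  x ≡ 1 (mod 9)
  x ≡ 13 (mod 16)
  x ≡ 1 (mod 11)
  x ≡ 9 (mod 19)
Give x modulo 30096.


Product of moduli M = 9 · 16 · 11 · 19 = 30096.
Merge one congruence at a time:
  Start: x ≡ 1 (mod 9).
  Combine with x ≡ 13 (mod 16); new modulus lcm = 144.
    Write x = 1 + 9·t and substitute into x ≡ 13 (mod 16): 9·t ≡ 13 − 1 = 12 (mod 16).
    The inverse of 9 mod 16 is 9 (since 9·9 = 81 = 5·16 + 1), so t ≡ 9·12 = 108 ≡ 12 (mod 16).
    Then x = 1 + 9·12 = 109, valid modulo lcm(9, 16) = 144: x ≡ 109 (mod 144).
  Combine with x ≡ 1 (mod 11); new modulus lcm = 1584.
    Write x = 109 + 144·t and substitute into x ≡ 1 (mod 11): 144·t ≡ 1 − 109 = -108 (mod 11).
    Reduce coefficients mod 11: 1·t ≡ 2 (mod 11).
    So t ≡ 2 (mod 11).
    Then x = 109 + 144·2 = 397, valid modulo lcm(144, 11) = 1584: x ≡ 397 (mod 1584).
  Combine with x ≡ 9 (mod 19); new modulus lcm = 30096.
    Write x = 397 + 1584·t and substitute into x ≡ 9 (mod 19): 1584·t ≡ 9 − 397 = -388 (mod 19).
    Reduce coefficients mod 19: 7·t ≡ 11 (mod 19).
    The inverse of 7 mod 19 is 11 (since 7·11 = 77 = 4·19 + 1), so t ≡ 11·11 = 121 ≡ 7 (mod 19).
    Then x = 397 + 1584·7 = 11485, valid modulo lcm(1584, 19) = 30096: x ≡ 11485 (mod 30096).
Verify against each original: 11485 mod 9 = 1, 11485 mod 16 = 13, 11485 mod 11 = 1, 11485 mod 19 = 9.

x ≡ 11485 (mod 30096).


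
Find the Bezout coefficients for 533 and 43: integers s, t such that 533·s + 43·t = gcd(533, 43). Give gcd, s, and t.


Euclidean algorithm on (533, 43) — divide until remainder is 0:
  533 = 12 · 43 + 17
  43 = 2 · 17 + 9
  17 = 1 · 9 + 8
  9 = 1 · 8 + 1
  8 = 8 · 1 + 0
gcd(533, 43) = 1.
Track Bezout coefficients alongside the remainders: start with r₀ = 533 = a·1 + b·0 (s = 1, t = 0) and r₁ = 43 = a·0 + b·1 (s = 0, t = 1); each new remainder r_{k+1} = r_{k-1} − q_k·r_k inherits s_{k+1} = s_{k-1} − q_k·s_k, t_{k+1} = t_{k-1} − q_k·t_k, so r_k = a·s_k + b·t_k at every step:
  q = 12: r = 17, s = 1 − 12·0 = 1, t = 0 − 12·1 = -12  (check: 533·1 + 43·(-12) = 17)
  q = 2: r = 9, s = 0 − 2·1 = -2, t = 1 − 2·(-12) = 25  (check: 533·(-2) + 43·25 = 9)
  q = 1: r = 8, s = 1 − 1·(-2) = 3, t = -12 − 1·25 = -37  (check: 533·3 + 43·(-37) = 8)
  q = 1: r = 1, s = -2 − 1·3 = -5, t = 25 − 1·(-37) = 62  (check: 533·(-5) + 43·62 = 1)
The row with r = 1 (the gcd) gives the Bezout coefficients s = -5, t = 62.
Result: 533 · (-5) + 43 · (62) = 1.

gcd(533, 43) = 1; s = -5, t = 62 (check: 533·(-5) + 43·62 = 1).


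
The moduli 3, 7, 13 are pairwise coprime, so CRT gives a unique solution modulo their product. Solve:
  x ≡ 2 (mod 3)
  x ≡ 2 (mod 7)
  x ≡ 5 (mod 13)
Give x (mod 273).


Moduli 3, 7, 13 are pairwise coprime; by CRT there is a unique solution modulo M = 3 · 7 · 13 = 273.
Solve pairwise, accumulating the modulus:
  Start with x ≡ 2 (mod 3).
  Combine with x ≡ 2 (mod 7): since gcd(3, 7) = 1, we get a unique residue mod 21.
    Write x = 2 + 3·t and substitute into x ≡ 2 (mod 7): 3·t ≡ 2 − 2 = 0 (mod 7).
    The inverse of 3 mod 7 is 5 (since 3·5 = 15 = 2·7 + 1), so t ≡ 5·0 = 0 ≡ 0 (mod 7).
    Then x = 2 + 3·0 = 2, valid modulo lcm(3, 7) = 21: x ≡ 2 (mod 21).
  Combine with x ≡ 5 (mod 13): since gcd(21, 13) = 1, we get a unique residue mod 273.
    Write x = 2 + 21·t and substitute into x ≡ 5 (mod 13): 21·t ≡ 5 − 2 = 3 (mod 13).
    Reduce coefficients mod 13: 8·t ≡ 3 (mod 13).
    The inverse of 8 mod 13 is 5 (since 8·5 = 40 = 3·13 + 1), so t ≡ 5·3 = 15 ≡ 2 (mod 13).
    Then x = 2 + 21·2 = 44, valid modulo lcm(21, 13) = 273: x ≡ 44 (mod 273).
Verify: 44 mod 3 = 2 ✓, 44 mod 7 = 2 ✓, 44 mod 13 = 5 ✓.

x ≡ 44 (mod 273).


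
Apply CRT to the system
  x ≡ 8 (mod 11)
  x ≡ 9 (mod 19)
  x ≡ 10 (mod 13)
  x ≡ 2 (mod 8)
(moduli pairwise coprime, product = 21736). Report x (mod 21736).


Product of moduli M = 11 · 19 · 13 · 8 = 21736.
Merge one congruence at a time:
  Start: x ≡ 8 (mod 11).
  Combine with x ≡ 9 (mod 19); new modulus lcm = 209.
    Write x = 8 + 11·t and substitute into x ≡ 9 (mod 19): 11·t ≡ 9 − 8 = 1 (mod 19).
    The inverse of 11 mod 19 is 7 (since 11·7 = 77 = 4·19 + 1), so t ≡ 7·1 = 7 ≡ 7 (mod 19).
    Then x = 8 + 11·7 = 85, valid modulo lcm(11, 19) = 209: x ≡ 85 (mod 209).
  Combine with x ≡ 10 (mod 13); new modulus lcm = 2717.
    Write x = 85 + 209·t and substitute into x ≡ 10 (mod 13): 209·t ≡ 10 − 85 = -75 (mod 13).
    Reduce coefficients mod 13: 1·t ≡ 3 (mod 13).
    So t ≡ 3 (mod 13).
    Then x = 85 + 209·3 = 712, valid modulo lcm(209, 13) = 2717: x ≡ 712 (mod 2717).
  Combine with x ≡ 2 (mod 8); new modulus lcm = 21736.
    Write x = 712 + 2717·t and substitute into x ≡ 2 (mod 8): 2717·t ≡ 2 − 712 = -710 (mod 8).
    Reduce coefficients mod 8: 5·t ≡ 2 (mod 8).
    The inverse of 5 mod 8 is 5 (since 5·5 = 25 = 3·8 + 1), so t ≡ 5·2 = 10 ≡ 2 (mod 8).
    Then x = 712 + 2717·2 = 6146, valid modulo lcm(2717, 8) = 21736: x ≡ 6146 (mod 21736).
Verify against each original: 6146 mod 11 = 8, 6146 mod 19 = 9, 6146 mod 13 = 10, 6146 mod 8 = 2.

x ≡ 6146 (mod 21736).


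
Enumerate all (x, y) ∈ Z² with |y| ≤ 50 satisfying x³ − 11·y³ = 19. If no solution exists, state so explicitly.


The equation is x³ - 11y³ = 19. For fixed y, x³ = 11·y³ + 19, so a solution requires the RHS to be a perfect cube.
Strategy: iterate y from -50 to 50, compute RHS = 11·y³ + 19, and check whether it is a (positive or negative) perfect cube.
Check small values of y:
  y = 0: RHS = 19 is not a perfect cube.
  y = 1: RHS = 30 is not a perfect cube.
  y = -1: RHS = 8 = (2)³ ⇒ x = 2 works.
  y = 2: RHS = 107 is not a perfect cube.
  y = -2: RHS = -69 is not a perfect cube.
  y = 3: RHS = 316 is not a perfect cube.
  y = -3: RHS = -278 is not a perfect cube.
Continuing, at y = -9: RHS = -8000 = (-20)³ ⇒ x = -20 works.
Searching the remaining y in |y| ≤ 50 finds no further solutions.
Collected solutions: (2, -1), (-20, -9).

Solutions (with |y| ≤ 50): (2, -1), (-20, -9).


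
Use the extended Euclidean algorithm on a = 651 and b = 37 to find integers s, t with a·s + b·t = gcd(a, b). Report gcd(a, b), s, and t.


Euclidean algorithm on (651, 37) — divide until remainder is 0:
  651 = 17 · 37 + 22
  37 = 1 · 22 + 15
  22 = 1 · 15 + 7
  15 = 2 · 7 + 1
  7 = 7 · 1 + 0
gcd(651, 37) = 1.
Track Bezout coefficients alongside the remainders: start with r₀ = 651 = a·1 + b·0 (s = 1, t = 0) and r₁ = 37 = a·0 + b·1 (s = 0, t = 1); each new remainder r_{k+1} = r_{k-1} − q_k·r_k inherits s_{k+1} = s_{k-1} − q_k·s_k, t_{k+1} = t_{k-1} − q_k·t_k, so r_k = a·s_k + b·t_k at every step:
  q = 17: r = 22, s = 1 − 17·0 = 1, t = 0 − 17·1 = -17  (check: 651·1 + 37·(-17) = 22)
  q = 1: r = 15, s = 0 − 1·1 = -1, t = 1 − 1·(-17) = 18  (check: 651·(-1) + 37·18 = 15)
  q = 1: r = 7, s = 1 − 1·(-1) = 2, t = -17 − 1·18 = -35  (check: 651·2 + 37·(-35) = 7)
  q = 2: r = 1, s = -1 − 2·2 = -5, t = 18 − 2·(-35) = 88  (check: 651·(-5) + 37·88 = 1)
The row with r = 1 (the gcd) gives the Bezout coefficients s = -5, t = 88.
Result: 651 · (-5) + 37 · (88) = 1.

gcd(651, 37) = 1; s = -5, t = 88 (check: 651·(-5) + 37·88 = 1).


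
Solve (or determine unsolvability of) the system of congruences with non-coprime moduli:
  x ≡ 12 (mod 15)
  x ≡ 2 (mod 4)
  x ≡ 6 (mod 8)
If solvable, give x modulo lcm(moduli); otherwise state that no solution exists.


Moduli 15, 4, 8 are not pairwise coprime, so CRT works modulo lcm(m_i) when all pairwise compatibility conditions hold.
Pairwise compatibility: gcd(m_i, m_j) must divide a_i - a_j for every pair.
Merge one congruence at a time:
  Start: x ≡ 12 (mod 15).
  Combine with x ≡ 2 (mod 4): gcd(15, 4) = 1; 2 - 12 = -10, which IS divisible by 1, so compatible.
    Write x = 12 + 15·t and substitute into x ≡ 2 (mod 4): 15·t ≡ 2 − 12 = -10 (mod 4).
    Reduce coefficients mod 4: 3·t ≡ 2 (mod 4).
    The inverse of 3 mod 4 is 3 (since 3·3 = 9 = 2·4 + 1), so t ≡ 3·2 = 6 ≡ 2 (mod 4).
    Then x = 12 + 15·2 = 42, valid modulo lcm(15, 4) = 60: x ≡ 42 (mod 60).
  Combine with x ≡ 6 (mod 8): gcd(60, 8) = 4; 6 - 42 = -36, which IS divisible by 4, so compatible.
    Write x = 42 + 60·t and substitute into x ≡ 6 (mod 8): 60·t ≡ 6 − 42 = -36 (mod 8).
    Divide the congruence (and modulus) by g = 4: 15·t ≡ -9 (mod 2).
    Reduce coefficients mod 2: 1·t ≡ 1 (mod 2).
    So t ≡ 1 (mod 2).
    Then x = 42 + 60·1 = 102, valid modulo lcm(60, 8) = 120: x ≡ 102 (mod 120).
Verify: 102 mod 15 = 12, 102 mod 4 = 2, 102 mod 8 = 6.

x ≡ 102 (mod 120).


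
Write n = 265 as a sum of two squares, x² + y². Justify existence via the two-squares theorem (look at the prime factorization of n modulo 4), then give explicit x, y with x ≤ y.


Step 1: Factor n = 265 = 5 · 53.
Step 2: Check the mod-4 condition on each prime factor: 5 ≡ 1 (mod 4), exponent 1; 53 ≡ 1 (mod 4), exponent 1.
All primes ≡ 3 (mod 4) appear to even exponent (or don't appear), so by the two-squares theorem n IS expressible as a sum of two squares.
Step 3: Build a representation. Here n = 5 · 53 is a product of primes ≡ 1 (mod 4). Each prime p ≡ 1 (mod 4) is itself a sum of two squares; find a² by testing p − a² for a perfect square:
  5: 5 − 1² = 4 = 2² ⇒ 5 = 1² + 2².
  53: 53 − 1² = 52, 53 − 2² = 49 = 7² ⇒ 53 = 2² + 7².
  Combine using the Brahmagupta–Fibonacci identity (a² + b²)(c² + d²) = (ac − bd)² + (ad + bc)² = (ac + bd)² + (ad − bc)²:
  5 · 53 = 265: from (1² + 2²)(2² + 7²), take (1·2 − 2·7, 1·7 + 2·2) = (2 − 14, 7 + 4) = (-12, 11); dropping signs (only squares matter) gives (12, 11); check 12² + 11² = 144 + 121 = 265 ✓.
Step 4: Order so x ≤ y and verify: 11² + 12² = 121 + 144 = 265 = n. ✓

n = 265 = 11² + 12² (one valid representation with x ≤ y).


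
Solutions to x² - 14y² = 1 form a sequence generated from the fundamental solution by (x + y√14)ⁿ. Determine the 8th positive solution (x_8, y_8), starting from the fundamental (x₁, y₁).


Step 1: Find the fundamental solution (x₁, y₁) of x² - 14y² = 1.
  Expand √14 as a continued fraction. a₀ = ⌊√14⌋ = 3; iterate m_{k+1} = d_k·a_k − m_k, d_{k+1} = (14 − m_{k+1}²)/d_k, a_{k+1} = ⌊(a₀ + m_{k+1})/d_{k+1}⌋ (starting m₀ = 0, d₀ = 1), with convergents p_k = a_k·p_{k-1} + p_{k-2}, q_k = a_k·q_{k-1} + q_{k-2} (p₋₁ = 1, q₋₁ = 0):
  k = 0: a₀ = 3; p₀/q₀ = 3/1; p₀² − 14·q₀² = 9 − 14 = -5.
  k = 1: m = 3, d = 5, a = ⌊(3 + 3)/5⌋ = 1; p/q = (1·3 + 1)/(1·1 + 0) = 4/1; p² − 14·q² = 16 − 14 = 2.
  k = 2: m = 2, d = 2, a = ⌊(3 + 2)/2⌋ = 2; p/q = (2·4 + 3)/(2·1 + 1) = 11/3; p² − 14·q² = 121 − 126 = -5.
  k = 3: m = 2, d = 5, a = ⌊(3 + 2)/5⌋ = 1; p/q = (1·11 + 4)/(1·3 + 1) = 15/4; p² − 14·q² = 225 − 224 = 1.
  The first convergent with p² − 14·q² = 1 gives the fundamental solution (x₁, y₁) = (15, 4).
Step 2: Apply the recurrence (x_{n+1}, y_{n+1}) = (x₁x_n + 14y₁y_n, x₁y_n + y₁x_n) repeatedly.
  From (x_1, y_1) = (15, 4): x_2 = 15·15 + 14·4·4 = 449; y_2 = 15·4 + 4·15 = 120.
  From (x_2, y_2) = (449, 120): x_3 = 15·449 + 14·4·120 = 13455; y_3 = 15·120 + 4·449 = 3596.
  From (x_3, y_3) = (13455, 3596): x_4 = 15·13455 + 14·4·3596 = 403201; y_4 = 15·3596 + 4·13455 = 107760.
  From (x_4, y_4) = (403201, 107760): x_5 = 15·403201 + 14·4·107760 = 12082575; y_5 = 15·107760 + 4·403201 = 3229204.
  From (x_5, y_5) = (12082575, 3229204): x_6 = 15·12082575 + 14·4·3229204 = 362074049; y_6 = 15·3229204 + 4·12082575 = 96768360.
  From (x_6, y_6) = (362074049, 96768360): x_7 = 15·362074049 + 14·4·96768360 = 10850138895; y_7 = 15·96768360 + 4·362074049 = 2899821596.
  From (x_7, y_7) = (10850138895, 2899821596): x_8 = 15·10850138895 + 14·4·2899821596 = 325142092801; y_8 = 15·2899821596 + 4·10850138895 = 86897879520.
Step 3: Verify x_8² - 14·y_8² = 105717380511014096025601 - 105717380511014096025600 = 1 (should be 1). ✓

(x_1, y_1) = (15, 4); (x_8, y_8) = (325142092801, 86897879520).


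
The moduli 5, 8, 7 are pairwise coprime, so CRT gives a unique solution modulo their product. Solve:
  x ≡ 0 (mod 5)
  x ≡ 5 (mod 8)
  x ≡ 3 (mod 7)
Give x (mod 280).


Moduli 5, 8, 7 are pairwise coprime; by CRT there is a unique solution modulo M = 5 · 8 · 7 = 280.
Solve pairwise, accumulating the modulus:
  Start with x ≡ 0 (mod 5).
  Combine with x ≡ 5 (mod 8): since gcd(5, 8) = 1, we get a unique residue mod 40.
    Write x = 0 + 5·t and substitute into x ≡ 5 (mod 8): 5·t ≡ 5 − 0 = 5 (mod 8).
    The inverse of 5 mod 8 is 5 (since 5·5 = 25 = 3·8 + 1), so t ≡ 5·5 = 25 ≡ 1 (mod 8).
    Then x = 0 + 5·1 = 5, valid modulo lcm(5, 8) = 40: x ≡ 5 (mod 40).
  Combine with x ≡ 3 (mod 7): since gcd(40, 7) = 1, we get a unique residue mod 280.
    Write x = 5 + 40·t and substitute into x ≡ 3 (mod 7): 40·t ≡ 3 − 5 = -2 (mod 7).
    Reduce coefficients mod 7: 5·t ≡ 5 (mod 7).
    The inverse of 5 mod 7 is 3 (since 5·3 = 15 = 2·7 + 1), so t ≡ 3·5 = 15 ≡ 1 (mod 7).
    Then x = 5 + 40·1 = 45, valid modulo lcm(40, 7) = 280: x ≡ 45 (mod 280).
Verify: 45 mod 5 = 0 ✓, 45 mod 8 = 5 ✓, 45 mod 7 = 3 ✓.

x ≡ 45 (mod 280).


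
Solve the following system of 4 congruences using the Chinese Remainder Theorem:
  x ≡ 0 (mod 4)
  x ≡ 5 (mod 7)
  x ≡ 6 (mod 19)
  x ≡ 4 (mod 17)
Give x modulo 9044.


Product of moduli M = 4 · 7 · 19 · 17 = 9044.
Merge one congruence at a time:
  Start: x ≡ 0 (mod 4).
  Combine with x ≡ 5 (mod 7); new modulus lcm = 28.
    Write x = 0 + 4·t and substitute into x ≡ 5 (mod 7): 4·t ≡ 5 − 0 = 5 (mod 7).
    The inverse of 4 mod 7 is 2 (since 4·2 = 8 = 1·7 + 1), so t ≡ 2·5 = 10 ≡ 3 (mod 7).
    Then x = 0 + 4·3 = 12, valid modulo lcm(4, 7) = 28: x ≡ 12 (mod 28).
  Combine with x ≡ 6 (mod 19); new modulus lcm = 532.
    Write x = 12 + 28·t and substitute into x ≡ 6 (mod 19): 28·t ≡ 6 − 12 = -6 (mod 19).
    Reduce coefficients mod 19: 9·t ≡ 13 (mod 19).
    The inverse of 9 mod 19 is 17 (since 9·17 = 153 = 8·19 + 1), so t ≡ 17·13 = 221 ≡ 12 (mod 19).
    Then x = 12 + 28·12 = 348, valid modulo lcm(28, 19) = 532: x ≡ 348 (mod 532).
  Combine with x ≡ 4 (mod 17); new modulus lcm = 9044.
    Write x = 348 + 532·t and substitute into x ≡ 4 (mod 17): 532·t ≡ 4 − 348 = -344 (mod 17).
    Reduce coefficients mod 17: 5·t ≡ 13 (mod 17).
    The inverse of 5 mod 17 is 7 (since 5·7 = 35 = 2·17 + 1), so t ≡ 7·13 = 91 ≡ 6 (mod 17).
    Then x = 348 + 532·6 = 3540, valid modulo lcm(532, 17) = 9044: x ≡ 3540 (mod 9044).
Verify against each original: 3540 mod 4 = 0, 3540 mod 7 = 5, 3540 mod 19 = 6, 3540 mod 17 = 4.

x ≡ 3540 (mod 9044).


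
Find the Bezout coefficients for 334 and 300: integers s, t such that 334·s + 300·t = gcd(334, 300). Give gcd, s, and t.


Euclidean algorithm on (334, 300) — divide until remainder is 0:
  334 = 1 · 300 + 34
  300 = 8 · 34 + 28
  34 = 1 · 28 + 6
  28 = 4 · 6 + 4
  6 = 1 · 4 + 2
  4 = 2 · 2 + 0
gcd(334, 300) = 2.
Track Bezout coefficients alongside the remainders: start with r₀ = 334 = a·1 + b·0 (s = 1, t = 0) and r₁ = 300 = a·0 + b·1 (s = 0, t = 1); each new remainder r_{k+1} = r_{k-1} − q_k·r_k inherits s_{k+1} = s_{k-1} − q_k·s_k, t_{k+1} = t_{k-1} − q_k·t_k, so r_k = a·s_k + b·t_k at every step:
  q = 1: r = 34, s = 1 − 1·0 = 1, t = 0 − 1·1 = -1  (check: 334·1 + 300·(-1) = 34)
  q = 8: r = 28, s = 0 − 8·1 = -8, t = 1 − 8·(-1) = 9  (check: 334·(-8) + 300·9 = 28)
  q = 1: r = 6, s = 1 − 1·(-8) = 9, t = -1 − 1·9 = -10  (check: 334·9 + 300·(-10) = 6)
  q = 4: r = 4, s = -8 − 4·9 = -44, t = 9 − 4·(-10) = 49  (check: 334·(-44) + 300·49 = 4)
  q = 1: r = 2, s = 9 − 1·(-44) = 53, t = -10 − 1·49 = -59  (check: 334·53 + 300·(-59) = 2)
The row with r = 2 (the gcd) gives the Bezout coefficients s = 53, t = -59.
Result: 334 · (53) + 300 · (-59) = 2.

gcd(334, 300) = 2; s = 53, t = -59 (check: 334·53 + 300·(-59) = 2).


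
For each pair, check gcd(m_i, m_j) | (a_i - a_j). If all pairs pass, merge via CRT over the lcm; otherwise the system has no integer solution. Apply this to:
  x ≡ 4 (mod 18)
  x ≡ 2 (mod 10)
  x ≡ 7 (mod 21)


Moduli 18, 10, 21 are not pairwise coprime, so CRT works modulo lcm(m_i) when all pairwise compatibility conditions hold.
Pairwise compatibility: gcd(m_i, m_j) must divide a_i - a_j for every pair.
Merge one congruence at a time:
  Start: x ≡ 4 (mod 18).
  Combine with x ≡ 2 (mod 10): gcd(18, 10) = 2; 2 - 4 = -2, which IS divisible by 2, so compatible.
    Write x = 4 + 18·t and substitute into x ≡ 2 (mod 10): 18·t ≡ 2 − 4 = -2 (mod 10).
    Divide the congruence (and modulus) by g = 2: 9·t ≡ -1 (mod 5).
    Reduce coefficients mod 5: 4·t ≡ 4 (mod 5).
    The inverse of 4 mod 5 is 4 (since 4·4 = 16 = 3·5 + 1), so t ≡ 4·4 = 16 ≡ 1 (mod 5).
    Then x = 4 + 18·1 = 22, valid modulo lcm(18, 10) = 90: x ≡ 22 (mod 90).
  Combine with x ≡ 7 (mod 21): gcd(90, 21) = 3; 7 - 22 = -15, which IS divisible by 3, so compatible.
    Write x = 22 + 90·t and substitute into x ≡ 7 (mod 21): 90·t ≡ 7 − 22 = -15 (mod 21).
    Divide the congruence (and modulus) by g = 3: 30·t ≡ -5 (mod 7).
    Reduce coefficients mod 7: 2·t ≡ 2 (mod 7).
    The inverse of 2 mod 7 is 4 (since 2·4 = 8 = 1·7 + 1), so t ≡ 4·2 = 8 ≡ 1 (mod 7).
    Then x = 22 + 90·1 = 112, valid modulo lcm(90, 21) = 630: x ≡ 112 (mod 630).
Verify: 112 mod 18 = 4, 112 mod 10 = 2, 112 mod 21 = 7.

x ≡ 112 (mod 630).


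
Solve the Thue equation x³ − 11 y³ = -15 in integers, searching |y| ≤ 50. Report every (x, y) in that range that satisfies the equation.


The equation is x³ - 11y³ = -15. For fixed y, x³ = 11·y³ − 15, so a solution requires the RHS to be a perfect cube.
Strategy: iterate y from -50 to 50, compute RHS = 11·y³ − 15, and check whether it is a (positive or negative) perfect cube.
Check small values of y:
  y = 0: RHS = -15 is not a perfect cube.
  y = 1: RHS = -4 is not a perfect cube.
  y = -1: RHS = -26 is not a perfect cube.
  y = 2: RHS = 73 is not a perfect cube.
  y = -2: RHS = -103 is not a perfect cube.
  y = 3: RHS = 282 is not a perfect cube.
  y = -3: RHS = -312 is not a perfect cube.
Continuing the search up to |y| = 50 finds no solutions either.
No (x, y) in the scanned range satisfies the equation.

No integer solutions with |y| ≤ 50.


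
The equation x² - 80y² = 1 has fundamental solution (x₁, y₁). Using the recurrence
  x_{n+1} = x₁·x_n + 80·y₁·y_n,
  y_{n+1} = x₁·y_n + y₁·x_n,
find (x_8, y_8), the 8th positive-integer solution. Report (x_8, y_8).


Step 1: Find the fundamental solution (x₁, y₁) of x² - 80y² = 1.
  Expand √80 as a continued fraction. a₀ = ⌊√80⌋ = 8; iterate m_{k+1} = d_k·a_k − m_k, d_{k+1} = (80 − m_{k+1}²)/d_k, a_{k+1} = ⌊(a₀ + m_{k+1})/d_{k+1}⌋ (starting m₀ = 0, d₀ = 1), with convergents p_k = a_k·p_{k-1} + p_{k-2}, q_k = a_k·q_{k-1} + q_{k-2} (p₋₁ = 1, q₋₁ = 0):
  k = 0: a₀ = 8; p₀/q₀ = 8/1; p₀² − 80·q₀² = 64 − 80 = -16.
  k = 1: m = 8, d = 16, a = ⌊(8 + 8)/16⌋ = 1; p/q = (1·8 + 1)/(1·1 + 0) = 9/1; p² − 80·q² = 81 − 80 = 1.
  The first convergent with p² − 80·q² = 1 gives the fundamental solution (x₁, y₁) = (9, 1).
Step 2: Apply the recurrence (x_{n+1}, y_{n+1}) = (x₁x_n + 80y₁y_n, x₁y_n + y₁x_n) repeatedly.
  From (x_1, y_1) = (9, 1): x_2 = 9·9 + 80·1·1 = 161; y_2 = 9·1 + 1·9 = 18.
  From (x_2, y_2) = (161, 18): x_3 = 9·161 + 80·1·18 = 2889; y_3 = 9·18 + 1·161 = 323.
  From (x_3, y_3) = (2889, 323): x_4 = 9·2889 + 80·1·323 = 51841; y_4 = 9·323 + 1·2889 = 5796.
  From (x_4, y_4) = (51841, 5796): x_5 = 9·51841 + 80·1·5796 = 930249; y_5 = 9·5796 + 1·51841 = 104005.
  From (x_5, y_5) = (930249, 104005): x_6 = 9·930249 + 80·1·104005 = 16692641; y_6 = 9·104005 + 1·930249 = 1866294.
  From (x_6, y_6) = (16692641, 1866294): x_7 = 9·16692641 + 80·1·1866294 = 299537289; y_7 = 9·1866294 + 1·16692641 = 33489287.
  From (x_7, y_7) = (299537289, 33489287): x_8 = 9·299537289 + 80·1·33489287 = 5374978561; y_8 = 9·33489287 + 1·299537289 = 600940872.
Step 3: Verify x_8² - 80·y_8² = 28890394531209630721 - 28890394531209630720 = 1 (should be 1). ✓

(x_1, y_1) = (9, 1); (x_8, y_8) = (5374978561, 600940872).


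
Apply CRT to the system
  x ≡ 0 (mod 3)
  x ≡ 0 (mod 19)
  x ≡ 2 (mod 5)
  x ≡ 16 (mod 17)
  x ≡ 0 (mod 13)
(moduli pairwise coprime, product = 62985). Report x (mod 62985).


Product of moduli M = 3 · 19 · 5 · 17 · 13 = 62985.
Merge one congruence at a time:
  Start: x ≡ 0 (mod 3).
  Combine with x ≡ 0 (mod 19); new modulus lcm = 57.
    Write x = 0 + 3·t and substitute into x ≡ 0 (mod 19): 3·t ≡ 0 − 0 = 0 (mod 19).
    The inverse of 3 mod 19 is 13 (since 3·13 = 39 = 2·19 + 1), so t ≡ 13·0 = 0 ≡ 0 (mod 19).
    Then x = 0 + 3·0 = 0, valid modulo lcm(3, 19) = 57: x ≡ 0 (mod 57).
  Combine with x ≡ 2 (mod 5); new modulus lcm = 285.
    Write x = 0 + 57·t and substitute into x ≡ 2 (mod 5): 57·t ≡ 2 − 0 = 2 (mod 5).
    Reduce coefficients mod 5: 2·t ≡ 2 (mod 5).
    The inverse of 2 mod 5 is 3 (since 2·3 = 6 = 1·5 + 1), so t ≡ 3·2 = 6 ≡ 1 (mod 5).
    Then x = 0 + 57·1 = 57, valid modulo lcm(57, 5) = 285: x ≡ 57 (mod 285).
  Combine with x ≡ 16 (mod 17); new modulus lcm = 4845.
    Write x = 57 + 285·t and substitute into x ≡ 16 (mod 17): 285·t ≡ 16 − 57 = -41 (mod 17).
    Reduce coefficients mod 17: 13·t ≡ 10 (mod 17).
    The inverse of 13 mod 17 is 4 (since 13·4 = 52 = 3·17 + 1), so t ≡ 4·10 = 40 ≡ 6 (mod 17).
    Then x = 57 + 285·6 = 1767, valid modulo lcm(285, 17) = 4845: x ≡ 1767 (mod 4845).
  Combine with x ≡ 0 (mod 13); new modulus lcm = 62985.
    Write x = 1767 + 4845·t and substitute into x ≡ 0 (mod 13): 4845·t ≡ 0 − 1767 = -1767 (mod 13).
    Reduce coefficients mod 13: 9·t ≡ 1 (mod 13).
    The inverse of 9 mod 13 is 3 (since 9·3 = 27 = 2·13 + 1), so t ≡ 3·1 = 3 ≡ 3 (mod 13).
    Then x = 1767 + 4845·3 = 16302, valid modulo lcm(4845, 13) = 62985: x ≡ 16302 (mod 62985).
Verify against each original: 16302 mod 3 = 0, 16302 mod 19 = 0, 16302 mod 5 = 2, 16302 mod 17 = 16, 16302 mod 13 = 0.

x ≡ 16302 (mod 62985).


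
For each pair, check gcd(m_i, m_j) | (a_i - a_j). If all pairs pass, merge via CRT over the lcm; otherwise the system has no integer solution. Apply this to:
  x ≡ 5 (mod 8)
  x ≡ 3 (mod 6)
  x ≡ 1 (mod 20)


Moduli 8, 6, 20 are not pairwise coprime, so CRT works modulo lcm(m_i) when all pairwise compatibility conditions hold.
Pairwise compatibility: gcd(m_i, m_j) must divide a_i - a_j for every pair.
Merge one congruence at a time:
  Start: x ≡ 5 (mod 8).
  Combine with x ≡ 3 (mod 6): gcd(8, 6) = 2; 3 - 5 = -2, which IS divisible by 2, so compatible.
    Write x = 5 + 8·t and substitute into x ≡ 3 (mod 6): 8·t ≡ 3 − 5 = -2 (mod 6).
    Divide the congruence (and modulus) by g = 2: 4·t ≡ -1 (mod 3).
    Reduce coefficients mod 3: 1·t ≡ 2 (mod 3).
    So t ≡ 2 (mod 3).
    Then x = 5 + 8·2 = 21, valid modulo lcm(8, 6) = 24: x ≡ 21 (mod 24).
  Combine with x ≡ 1 (mod 20): gcd(24, 20) = 4; 1 - 21 = -20, which IS divisible by 4, so compatible.
    Write x = 21 + 24·t and substitute into x ≡ 1 (mod 20): 24·t ≡ 1 − 21 = -20 (mod 20).
    Divide the congruence (and modulus) by g = 4: 6·t ≡ -5 (mod 5).
    Reduce coefficients mod 5: 1·t ≡ 0 (mod 5).
    So t ≡ 0 (mod 5).
    Then x = 21 + 24·0 = 21, valid modulo lcm(24, 20) = 120: x ≡ 21 (mod 120).
Verify: 21 mod 8 = 5, 21 mod 6 = 3, 21 mod 20 = 1.

x ≡ 21 (mod 120).


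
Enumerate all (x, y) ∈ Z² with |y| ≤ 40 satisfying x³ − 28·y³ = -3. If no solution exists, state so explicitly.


The equation is x³ - 28y³ = -3. For fixed y, x³ = 28·y³ − 3, so a solution requires the RHS to be a perfect cube.
Strategy: iterate y from -40 to 40, compute RHS = 28·y³ − 3, and check whether it is a (positive or negative) perfect cube.
Check small values of y:
  y = 0: RHS = -3 is not a perfect cube.
  y = 1: RHS = 25 is not a perfect cube.
  y = -1: RHS = -31 is not a perfect cube.
  y = 2: RHS = 221 is not a perfect cube.
  y = -2: RHS = -227 is not a perfect cube.
  y = 3: RHS = 753 is not a perfect cube.
  y = -3: RHS = -759 is not a perfect cube.
Continuing the search up to |y| = 40 finds no solutions either.
No (x, y) in the scanned range satisfies the equation.

No integer solutions with |y| ≤ 40.


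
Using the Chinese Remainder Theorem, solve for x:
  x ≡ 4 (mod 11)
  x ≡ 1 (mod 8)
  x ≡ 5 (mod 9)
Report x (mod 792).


Moduli 11, 8, 9 are pairwise coprime; by CRT there is a unique solution modulo M = 11 · 8 · 9 = 792.
Solve pairwise, accumulating the modulus:
  Start with x ≡ 4 (mod 11).
  Combine with x ≡ 1 (mod 8): since gcd(11, 8) = 1, we get a unique residue mod 88.
    Write x = 4 + 11·t and substitute into x ≡ 1 (mod 8): 11·t ≡ 1 − 4 = -3 (mod 8).
    Reduce coefficients mod 8: 3·t ≡ 5 (mod 8).
    The inverse of 3 mod 8 is 3 (since 3·3 = 9 = 1·8 + 1), so t ≡ 3·5 = 15 ≡ 7 (mod 8).
    Then x = 4 + 11·7 = 81, valid modulo lcm(11, 8) = 88: x ≡ 81 (mod 88).
  Combine with x ≡ 5 (mod 9): since gcd(88, 9) = 1, we get a unique residue mod 792.
    Write x = 81 + 88·t and substitute into x ≡ 5 (mod 9): 88·t ≡ 5 − 81 = -76 (mod 9).
    Reduce coefficients mod 9: 7·t ≡ 5 (mod 9).
    The inverse of 7 mod 9 is 4 (since 7·4 = 28 = 3·9 + 1), so t ≡ 4·5 = 20 ≡ 2 (mod 9).
    Then x = 81 + 88·2 = 257, valid modulo lcm(88, 9) = 792: x ≡ 257 (mod 792).
Verify: 257 mod 11 = 4 ✓, 257 mod 8 = 1 ✓, 257 mod 9 = 5 ✓.

x ≡ 257 (mod 792).


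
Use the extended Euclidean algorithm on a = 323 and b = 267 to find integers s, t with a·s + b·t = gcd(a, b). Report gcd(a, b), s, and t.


Euclidean algorithm on (323, 267) — divide until remainder is 0:
  323 = 1 · 267 + 56
  267 = 4 · 56 + 43
  56 = 1 · 43 + 13
  43 = 3 · 13 + 4
  13 = 3 · 4 + 1
  4 = 4 · 1 + 0
gcd(323, 267) = 1.
Track Bezout coefficients alongside the remainders: start with r₀ = 323 = a·1 + b·0 (s = 1, t = 0) and r₁ = 267 = a·0 + b·1 (s = 0, t = 1); each new remainder r_{k+1} = r_{k-1} − q_k·r_k inherits s_{k+1} = s_{k-1} − q_k·s_k, t_{k+1} = t_{k-1} − q_k·t_k, so r_k = a·s_k + b·t_k at every step:
  q = 1: r = 56, s = 1 − 1·0 = 1, t = 0 − 1·1 = -1  (check: 323·1 + 267·(-1) = 56)
  q = 4: r = 43, s = 0 − 4·1 = -4, t = 1 − 4·(-1) = 5  (check: 323·(-4) + 267·5 = 43)
  q = 1: r = 13, s = 1 − 1·(-4) = 5, t = -1 − 1·5 = -6  (check: 323·5 + 267·(-6) = 13)
  q = 3: r = 4, s = -4 − 3·5 = -19, t = 5 − 3·(-6) = 23  (check: 323·(-19) + 267·23 = 4)
  q = 3: r = 1, s = 5 − 3·(-19) = 62, t = -6 − 3·23 = -75  (check: 323·62 + 267·(-75) = 1)
The row with r = 1 (the gcd) gives the Bezout coefficients s = 62, t = -75.
Result: 323 · (62) + 267 · (-75) = 1.

gcd(323, 267) = 1; s = 62, t = -75 (check: 323·62 + 267·(-75) = 1).
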